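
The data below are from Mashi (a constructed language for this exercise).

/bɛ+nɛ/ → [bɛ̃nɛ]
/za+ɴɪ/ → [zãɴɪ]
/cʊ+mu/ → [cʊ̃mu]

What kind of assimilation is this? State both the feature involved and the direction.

The vowel /ɛ/ surfaces as nasalised [ɛ̃] next to the following nasal /n/ — it has acquired the [+nasal] feature of its neighbour.
The other forms show the same pattern: /a/ → [ã] before /ɴ/; /ʊ/ → [ʊ̃] before /m/ — each time a vowel is nasalised next to a following nasal.
Because the conditioning nasal is to the right of the vowel that changes, the process is regressive (anticipatory).

regressive nasality assimilation (vowel nasalisation)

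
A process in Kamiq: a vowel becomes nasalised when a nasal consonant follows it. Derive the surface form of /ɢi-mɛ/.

The vowel /i/ is adjacent to the following nasal /m/, so it acquires [+nasal] and surfaces as [ĩ].

[ɢĩmɛ]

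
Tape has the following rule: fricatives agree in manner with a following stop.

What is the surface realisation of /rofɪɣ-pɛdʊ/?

[rofɪgpɛdʊ]

/ɣ/ is a voiced velar fricative. The following trigger /p/ is a stop, so /ɣ/ must become a stop as well.
A voiced velar stop is [g], so the surface segment is [g].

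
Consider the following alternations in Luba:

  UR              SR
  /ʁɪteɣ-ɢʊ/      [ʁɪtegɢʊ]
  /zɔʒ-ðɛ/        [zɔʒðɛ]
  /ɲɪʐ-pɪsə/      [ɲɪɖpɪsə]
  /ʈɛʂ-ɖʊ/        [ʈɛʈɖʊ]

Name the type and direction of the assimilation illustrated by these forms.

regressive manner assimilation

The segment that alternates is /ɣ/, which surfaces as [g] when adjacent to /ɢ/.
/ɣ/ is a fricative while /ɢ/ is a stop; the output [g] is a stop, matching the trigger — so the feature that spreads is manner.
Place and voice are unchanged, so the assimilation is partial, not total.
The same holds elsewhere in the data: /ʐ/ → [ɖ] before /p/ (fricative → stop, matching a stop); /ʂ/ → [ʈ] before /ɖ/ (fricative → stop, matching a stop) — only manner changes, and always toward the following segment.
Nothing changes in [zɔʒðɛ]: there the adjacent consonants already agree in manner (/ʒ/ and /ð/ are both fricatives), so this form is consistent with the same rule.
Since the segment that changes precedes the conditioning segment, the assimilation is regressive.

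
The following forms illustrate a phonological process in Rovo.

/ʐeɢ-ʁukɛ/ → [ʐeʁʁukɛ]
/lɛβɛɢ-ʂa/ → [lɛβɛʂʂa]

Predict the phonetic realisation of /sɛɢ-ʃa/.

[sɛʃʃa]

The data show regressive total assimilation (/ɢ/ → [ʁ] before /ʁ/; /ɢ/ → [ʂ] before /ʂ/): in every case the target segment becomes identical to its following neighbour, copying more than a single feature.
/ɢ/ is the segment targeted by the rule; it sits immediately before /ʃ/, so it assimilates completely and surfaces as [ʃ].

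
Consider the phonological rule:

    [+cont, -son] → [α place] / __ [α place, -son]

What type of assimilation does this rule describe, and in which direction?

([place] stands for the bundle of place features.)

The rule copies the place features (abbreviated [place]) from the environment onto the target, so the assimilating feature is place.
The conditioning segment sits to the right of the focus bar, meaning the trigger follows the segment that changes — regressive assimilation.

regressive place assimilation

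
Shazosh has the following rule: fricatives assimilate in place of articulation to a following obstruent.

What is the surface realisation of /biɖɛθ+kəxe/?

The rule targets /θ/ (voiceless dental fricative), which sits before the trigger /k/ (velar).
A voiceless velar fricative is [x], so the surface segment is [x].

[biɖɛxkəxe]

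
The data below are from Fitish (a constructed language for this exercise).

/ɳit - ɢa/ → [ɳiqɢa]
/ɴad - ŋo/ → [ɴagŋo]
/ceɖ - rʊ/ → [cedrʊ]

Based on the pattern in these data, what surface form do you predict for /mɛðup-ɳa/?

The data show regressive place assimilation: /t/ → [q] before /ɢ/; /d/ → [g] before /ŋ/; /ɖ/ → [d] before /r/. In each pair only place changes, matching the following consonant, while manner and voice stay constant.
The rule targets /p/ (voiceless bilabial stop), which sits before the trigger /ɳ/ (retroflex).
The voiceless retroflex stop is [ʈ], so /p/ → [ʈ].

[mɛðuʈɳa]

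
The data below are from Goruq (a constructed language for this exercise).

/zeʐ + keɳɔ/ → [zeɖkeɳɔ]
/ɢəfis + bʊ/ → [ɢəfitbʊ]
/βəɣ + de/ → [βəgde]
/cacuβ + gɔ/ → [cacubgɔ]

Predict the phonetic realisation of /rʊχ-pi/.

[rʊqpi]

The data show regressive manner assimilation: /ʐ/ → [ɖ] before /k/; /s/ → [t] before /b/; /ɣ/ → [g] before /d/; /β/ → [b] before /g/. In each pair only manner changes, matching the following consonant, while place and voice stay constant.
The rule targets /χ/ (voiceless uvular fricative), which sits before the trigger /p/ (stop).
Changing only its manner to stop gives [q] — the voiceless uvular stop.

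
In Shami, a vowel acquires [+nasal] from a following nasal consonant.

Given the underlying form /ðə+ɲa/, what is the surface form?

/ə/ sits next to the nasal /ɲ/ and is therefore nasalised to [ə̃].

[ðə̃ɲa]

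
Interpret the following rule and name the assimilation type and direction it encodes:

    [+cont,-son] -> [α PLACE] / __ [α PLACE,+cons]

The rule copies the place features (abbreviated [PLACE]) from the environment onto the target, so the assimilating feature is place.
The conditioning segment sits to the right of the focus bar, meaning the trigger follows the segment that changes — regressive assimilation.

regressive place assimilation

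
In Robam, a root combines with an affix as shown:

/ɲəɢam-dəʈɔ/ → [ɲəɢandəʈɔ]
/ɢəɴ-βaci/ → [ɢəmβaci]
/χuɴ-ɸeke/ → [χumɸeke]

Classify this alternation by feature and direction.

Underlying /m/ is realised as [n] next to /d/; /d/ itself does not change.
/m/ is bilabial while /d/ is alveolar; the output [n] is alveolar, matching the trigger — so the feature that spreads is place.
Manner and voice are unchanged, so the assimilation is partial, not total.
Checking the remaining alternations: /ɴ/ → [m] before /β/ (uvular → bilabial, matching bilabial); /ɴ/ → [m] before /ɸ/ (uvular → bilabial, matching bilabial) — only place changes, and always toward the following segment.
Since the segment that changes precedes the conditioning segment, the assimilation is regressive.

regressive place assimilation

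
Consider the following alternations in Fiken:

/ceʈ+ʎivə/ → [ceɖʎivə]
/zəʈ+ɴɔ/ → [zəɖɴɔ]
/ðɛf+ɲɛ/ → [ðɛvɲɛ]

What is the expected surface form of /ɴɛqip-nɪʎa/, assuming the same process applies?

The data show regressive voicing assimilation: /ʈ/ → [ɖ] before /ʎ/; /ʈ/ → [ɖ] before /ɴ/; /f/ → [v] before /ɲ/. In each pair only voicing changes, matching the following consonant, while place and manner stay constant.
/p/ is a voiceless bilabial stop. The following trigger /n/ is voiced, so /p/ must become voiced as well.
Changing only its voicing to voiced gives [b] — the voiced bilabial stop.

[ɴɛqibnɪʎa]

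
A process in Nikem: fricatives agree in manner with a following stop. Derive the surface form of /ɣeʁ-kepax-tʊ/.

The rule targets /ʁ/ (voiced uvular fricative), which sits before the trigger /k/ (stop).
Changing only its manner to stop gives [ɢ] — the voiced uvular stop.
At the second juncture, /x/ likewise becomes [k] adjacent to /t/.

[ɣeɢkepaktʊ]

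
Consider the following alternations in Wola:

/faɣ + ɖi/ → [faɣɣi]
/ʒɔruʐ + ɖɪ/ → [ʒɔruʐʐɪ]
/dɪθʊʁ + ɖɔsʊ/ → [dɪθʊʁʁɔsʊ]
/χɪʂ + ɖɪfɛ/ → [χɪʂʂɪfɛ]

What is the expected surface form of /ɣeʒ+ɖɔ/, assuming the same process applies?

[ɣeʒʒɔ]

The data show progressive total assimilation (/ɖ/ → [ɣ] after /ɣ/; /ɖ/ → [ʐ] after /ʐ/; /ɖ/ → [ʁ] after /ʁ/; /ɖ/ → [ʂ] after /ʂ/): in every case the target segment becomes identical to its preceding neighbour, copying more than a single feature.
/ɖ/ is the segment targeted by the rule; it sits immediately after /ʒ/, so it assimilates completely and surfaces as [ʒ].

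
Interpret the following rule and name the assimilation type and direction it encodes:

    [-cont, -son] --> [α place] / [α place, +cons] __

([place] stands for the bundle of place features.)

progressive place assimilation

The shared variable α links the value of the place features (abbreviated [place]) on the target to the same value on the neighbouring segment, so place is the feature that assimilates.
Since the environment is written before the underscore, the trigger precedes the target; the direction is progressive.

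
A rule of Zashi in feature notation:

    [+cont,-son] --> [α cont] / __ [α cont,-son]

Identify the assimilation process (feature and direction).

regressive manner assimilation

The rule copies [cont] (continuancy) from the environment onto the target fricatives; since [±cont] encodes the stop/fricative manner contrast, the assimilating dimension is manner.
Since the environment is written after the underscore, the trigger follows the target; the direction is regressive.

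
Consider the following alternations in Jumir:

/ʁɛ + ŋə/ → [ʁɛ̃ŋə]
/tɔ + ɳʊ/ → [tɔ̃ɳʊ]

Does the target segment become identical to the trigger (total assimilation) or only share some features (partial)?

partial assimilation

The vowel /ɛ/ surfaces as nasalised [ɛ̃] next to the following nasal /ŋ/ — it has acquired the [+nasal] feature of its neighbour.
Likewise in the remaining data: /ɔ/ → [ɔ̃] before /ɳ/ — each time a vowel is nasalised next to a following nasal.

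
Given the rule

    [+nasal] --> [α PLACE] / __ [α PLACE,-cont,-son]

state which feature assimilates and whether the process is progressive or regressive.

regressive place assimilation

The rule copies the place features (abbreviated [PLACE]) from the environment onto the target, so the assimilating feature is place.
Since the environment is written after the underscore, the trigger follows the target; the direction is regressive.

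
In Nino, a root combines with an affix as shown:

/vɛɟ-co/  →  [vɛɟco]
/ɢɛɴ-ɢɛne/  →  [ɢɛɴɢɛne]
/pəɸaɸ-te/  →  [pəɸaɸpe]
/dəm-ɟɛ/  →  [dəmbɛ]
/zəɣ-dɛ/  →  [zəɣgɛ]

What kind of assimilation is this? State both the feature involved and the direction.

progressive place assimilation

Comparing underlying and surface forms, /t/ → [p] is the alternation; the neighbouring /ɸ/ is constant.
The change alveolar → bilabial matches the place of the preceding /ɸ/, identifying this as place assimilation.
Manner and voice are unchanged, so the assimilation is partial, not total.
Checking the remaining alternations: /ɟ/ → [b] after /m/ (palatal → bilabial, matching bilabial); /d/ → [g] after /ɣ/ (alveolar → velar, matching velar) — only place changes, and always toward the preceding segment.
Nothing changes in [vɛɟco], [ɢɛɴɢɛne]: there the adjacent consonants already agree in place (/c/ and /ɟ/ are both palatal; /ɢ/ and /ɴ/ are both uvular), so these forms are consistent with the same rule.
The trigger is the preceding segment, so the direction is progressive (perseverative).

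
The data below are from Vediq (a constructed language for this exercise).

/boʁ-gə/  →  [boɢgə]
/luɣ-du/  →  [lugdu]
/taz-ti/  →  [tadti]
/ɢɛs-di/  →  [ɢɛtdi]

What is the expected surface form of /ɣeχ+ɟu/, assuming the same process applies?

[ɣeqɟu]

The data show regressive manner assimilation: /ʁ/ → [ɢ] before /g/; /ɣ/ → [g] before /d/; /z/ → [d] before /t/; /s/ → [t] before /d/. In each pair only manner changes, matching the following consonant, while place and voice stay constant.
The rule targets /χ/ (voiceless uvular fricative), which sits before the trigger /ɟ/ (stop).
A voiceless uvular stop is [q], so the surface segment is [q].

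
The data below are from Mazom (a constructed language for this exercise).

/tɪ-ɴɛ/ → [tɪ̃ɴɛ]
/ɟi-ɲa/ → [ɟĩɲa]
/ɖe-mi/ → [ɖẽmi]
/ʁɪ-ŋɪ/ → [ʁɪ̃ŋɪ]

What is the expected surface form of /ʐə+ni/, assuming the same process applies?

[ʐə̃ni]

The data show regressive nasality assimilation (vowel nasalisation): /ɪ/ → [ɪ̃] before /ɴ/; /i/ → [ĩ] before /ɲ/; /e/ → [ẽ] before /m/; /ɪ/ → [ɪ̃] before /ŋ/ — a vowel is nasalised by an immediately following nasal consonant.
/ə/ sits next to the nasal /n/ and is therefore nasalised to [ə̃].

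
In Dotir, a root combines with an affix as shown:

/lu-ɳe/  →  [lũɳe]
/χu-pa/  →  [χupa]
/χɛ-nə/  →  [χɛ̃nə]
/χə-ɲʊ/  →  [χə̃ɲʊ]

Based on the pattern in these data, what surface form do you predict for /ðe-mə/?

[ðẽmə]

The data show regressive nasality assimilation (vowel nasalisation): /u/ → [ũ] before /ɳ/; /ɛ/ → [ɛ̃] before /n/; /ə/ → [ə̃] before /ɲ/ — a vowel is nasalised by an immediately following nasal consonant.
No change occurs in [χupa] because the vowel at the boundary is adjacent to an oral consonant, not a nasal (/u/ next to /p/).
The vowel /e/ is adjacent to the following nasal /m/, so it acquires [+nasal] and surfaces as [ẽ].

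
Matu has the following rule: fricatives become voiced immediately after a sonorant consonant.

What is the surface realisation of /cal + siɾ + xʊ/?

[calziɾɣʊ]

The rule targets /s/ (voiceless alveolar fricative), which sits after the trigger /l/ (voiced).
Changing only its voicing to voiced gives [z] — the voiced alveolar fricative.
At the second juncture, /x/ likewise becomes [ɣ] adjacent to /ɾ/.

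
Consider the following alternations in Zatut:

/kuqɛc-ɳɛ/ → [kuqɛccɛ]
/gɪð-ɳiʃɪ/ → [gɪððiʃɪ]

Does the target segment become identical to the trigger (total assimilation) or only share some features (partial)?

total assimilation

The segment that alternates is /ɳ/, which surfaces as [c] when adjacent to /c/.
The output [c] is identical to the trigger /c/ — every feature (place, manner, voicing) has been copied — so this is total assimilation.
The other form behaves the same way: /ɳ/ → [ð] after /ð/ — in each case the output is a copy of the preceding consonant.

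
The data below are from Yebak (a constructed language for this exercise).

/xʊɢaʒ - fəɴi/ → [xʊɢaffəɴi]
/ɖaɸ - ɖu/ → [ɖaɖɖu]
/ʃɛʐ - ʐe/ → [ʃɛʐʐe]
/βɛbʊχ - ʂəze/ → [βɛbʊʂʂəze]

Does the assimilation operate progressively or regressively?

regressive

Underlying /ʒ/ is realised as [f] next to /f/; /f/ itself does not change.
The output [f] is identical to the trigger /f/ — every feature (place, manner, voicing) has been copied — so this is total assimilation.
The remaining alternations confirm this: /ɸ/ → [ɖ] before /ɖ/; /χ/ → [ʂ] before /ʂ/ — in each case the output is a copy of the following consonant.
In [ʃɛʐʐe] the two consonants at the boundary are already identical (/ʐ/ + /ʐ/), so the rule applies vacuously and nothing changes.
Since the segment that changes precedes the conditioning segment, the assimilation is regressive.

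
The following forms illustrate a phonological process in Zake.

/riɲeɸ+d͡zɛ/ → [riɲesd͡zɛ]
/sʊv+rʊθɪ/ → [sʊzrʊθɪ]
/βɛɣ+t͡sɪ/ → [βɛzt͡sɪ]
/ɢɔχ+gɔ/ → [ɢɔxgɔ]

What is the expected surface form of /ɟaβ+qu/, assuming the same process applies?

The data show regressive place assimilation: /ɸ/ → [s] before /d͡z/; /v/ → [z] before /r/; /ɣ/ → [z] before /t͡s/; /χ/ → [x] before /g/. In each pair only place changes, matching the following consonant, while manner and voice stay constant.
/β/ is a voiced bilabial fricative. The following trigger /q/ is uvular, so /β/ must become uvular as well.
Changing only its place to uvular gives [ʁ] — the voiced uvular fricative.

[ɟaʁqu]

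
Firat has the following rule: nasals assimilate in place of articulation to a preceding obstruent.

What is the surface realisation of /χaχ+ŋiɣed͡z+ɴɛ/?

[χaχɴiɣed͡znɛ]

/ŋ/ is a voiced velar nasal. The preceding trigger /χ/ is uvular, so /ŋ/ must become uvular as well.
Changing only its place to uvular gives [ɴ] — the voiced uvular nasal.
At the second juncture, /ɴ/ likewise becomes [n] adjacent to /d͡z/.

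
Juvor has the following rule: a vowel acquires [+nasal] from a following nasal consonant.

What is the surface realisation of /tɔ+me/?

/ɔ/ sits next to the nasal /m/ and is therefore nasalised to [ɔ̃].

[tɔ̃me]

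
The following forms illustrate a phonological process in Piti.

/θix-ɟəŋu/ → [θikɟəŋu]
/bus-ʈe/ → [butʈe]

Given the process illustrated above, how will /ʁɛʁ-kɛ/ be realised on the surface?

[ʁɛɢkɛ]

The data show regressive manner assimilation: /x/ → [k] before /ɟ/; /s/ → [t] before /ʈ/. In each pair only manner changes, matching the following consonant, while place and voice stay constant.
The rule targets /ʁ/ (voiced uvular fricative), which sits before the trigger /k/ (stop).
A voiced uvular stop is [ɢ], so the surface segment is [ɢ].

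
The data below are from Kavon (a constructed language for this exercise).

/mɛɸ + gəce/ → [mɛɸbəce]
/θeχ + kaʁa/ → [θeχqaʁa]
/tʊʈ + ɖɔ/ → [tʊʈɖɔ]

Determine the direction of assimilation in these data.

Underlying /g/ is realised as [b] next to /ɸ/; /ɸ/ itself does not change.
/g/ is velar while /ɸ/ is bilabial; the output [b] is bilabial, matching the trigger — so the feature that spreads is place.
Checking the remaining alternation: /k/ → [q] after /χ/ (velar → uvular, matching uvular) — only place changes, and always toward the preceding segment.
No alternation appears in [tʊʈɖɔ]: there the adjacent consonants already agree in place (/ɖ/ and /ʈ/ are both retroflex), so this form is consistent with the same rule.
Since the segment that changes follows the conditioning segment, the assimilation is progressive.

progressive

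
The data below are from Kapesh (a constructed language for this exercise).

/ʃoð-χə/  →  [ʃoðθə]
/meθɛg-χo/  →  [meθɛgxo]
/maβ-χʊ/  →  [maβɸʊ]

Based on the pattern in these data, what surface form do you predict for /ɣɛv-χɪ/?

[ɣɛvfɪ]

The data show progressive place assimilation: /χ/ → [θ] after /ð/; /χ/ → [x] after /g/; /χ/ → [ɸ] after /β/. In each pair only place changes, matching the preceding consonant, while manner and voice stay constant.
/χ/ is a voiceless uvular fricative. The preceding trigger /v/ is labiodental, so /χ/ must become labiodental as well.
Changing only its place to labiodental gives [f] — the voiceless labiodental fricative.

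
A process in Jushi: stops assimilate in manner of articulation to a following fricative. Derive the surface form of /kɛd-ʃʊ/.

The rule targets /d/ (voiced alveolar stop), which sits before the trigger /ʃ/ (fricative).
The voiced alveolar fricative is [z], so /d/ → [z].

[kɛzʃʊ]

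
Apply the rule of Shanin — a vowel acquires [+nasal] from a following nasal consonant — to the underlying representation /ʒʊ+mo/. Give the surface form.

[ʒʊ̃mo]

The vowel /ʊ/ is adjacent to the following nasal /m/, so it acquires [+nasal] and surfaces as [ʊ̃].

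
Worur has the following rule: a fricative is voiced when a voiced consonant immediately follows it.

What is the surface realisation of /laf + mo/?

/f/ is a voiceless labiodental fricative. The following trigger /m/ is voiced, so /f/ must become voiced as well.
A voiced labiodental fricative is [v], so the surface segment is [v].

[lavmo]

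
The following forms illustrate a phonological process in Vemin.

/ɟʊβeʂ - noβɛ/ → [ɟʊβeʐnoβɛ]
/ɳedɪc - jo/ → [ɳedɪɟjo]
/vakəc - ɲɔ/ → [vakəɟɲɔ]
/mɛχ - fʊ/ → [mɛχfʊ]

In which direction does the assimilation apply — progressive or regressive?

regressive

The segment that alternates is /ʂ/, which surfaces as [ʐ] when adjacent to /n/.
/ʂ/ is voiceless while /n/ is voiced; the output [ʐ] is voiced, matching the trigger — so the feature that spreads is voicing.
The same holds elsewhere in the data: /c/ → [ɟ] before /j/ (voiceless → voiced, matching voiced); /c/ → [ɟ] before /ɲ/ (voiceless → voiced, matching voiced) — only voicing changes, and always toward the following segment.
No alternation appears in [mɛχfʊ]: there the adjacent consonants already agree in voicing (/χ/ and /f/ are both voiceless), so this form is consistent with the same rule.
The trigger is the following segment, so the direction is regressive (anticipatory).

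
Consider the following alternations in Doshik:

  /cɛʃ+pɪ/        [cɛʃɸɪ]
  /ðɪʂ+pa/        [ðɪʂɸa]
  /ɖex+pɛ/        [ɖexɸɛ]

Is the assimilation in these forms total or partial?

Comparing underlying and surface forms, /p/ → [ɸ] is the alternation; the neighbouring /ʃ/ is constant.
/p/ is a stop while /ʃ/ is a fricative; the output [ɸ] is a fricative, matching the trigger — so the feature that spreads is manner.
Place and voice are unchanged, so the assimilation is partial, not total.
The other alternating forms pattern the same way: /p/ → [ɸ] after /ʂ/ (stop → fricative, matching a fricative); /p/ → [ɸ] after /x/ (stop → fricative, matching a fricative) — only manner changes, and always toward the preceding segment.

partial assimilation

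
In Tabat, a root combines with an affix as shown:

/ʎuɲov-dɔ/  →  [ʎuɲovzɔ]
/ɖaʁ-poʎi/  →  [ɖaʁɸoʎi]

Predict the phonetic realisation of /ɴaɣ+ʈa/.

[ɴaɣʂa]

The data show progressive manner assimilation: /d/ → [z] after /v/; /p/ → [ɸ] after /ʁ/. In each pair only manner changes, matching the preceding consonant, while place and voice stay constant.
The rule targets /ʈ/ (voiceless retroflex stop), which sits after the trigger /ɣ/ (fricative).
The voiceless retroflex fricative is [ʂ], so /ʈ/ → [ʂ].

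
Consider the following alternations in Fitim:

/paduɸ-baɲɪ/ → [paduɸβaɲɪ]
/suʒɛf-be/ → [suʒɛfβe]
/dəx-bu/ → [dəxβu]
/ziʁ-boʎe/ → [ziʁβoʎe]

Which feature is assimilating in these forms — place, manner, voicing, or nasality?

manner

The segment that alternates is /b/, which surfaces as [β] when adjacent to /ɸ/.
/b/ is a stop while /ɸ/ is a fricative; the output [β] is a fricative, matching the trigger — so the feature that spreads is manner.
The other alternating forms pattern the same way: /b/ → [β] after /f/ (stop → fricative, matching a fricative); /b/ → [β] after /x/ (stop → fricative, matching a fricative); /b/ → [β] after /ʁ/ (stop → fricative, matching a fricative) — only manner changes, and always toward the preceding segment.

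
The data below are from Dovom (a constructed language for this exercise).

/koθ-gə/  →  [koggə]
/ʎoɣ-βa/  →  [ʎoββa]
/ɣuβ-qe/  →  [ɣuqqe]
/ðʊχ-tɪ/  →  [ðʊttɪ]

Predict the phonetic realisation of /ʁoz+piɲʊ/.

The data show regressive total assimilation (/θ/ → [g] before /g/; /ɣ/ → [β] before /β/; /β/ → [q] before /q/; /χ/ → [t] before /t/): in every case the target segment becomes identical to its following neighbour, copying more than a single feature.
/z/ is the segment targeted by the rule; it sits immediately before /p/, so it assimilates completely and surfaces as [p].

[ʁoppiɲʊ]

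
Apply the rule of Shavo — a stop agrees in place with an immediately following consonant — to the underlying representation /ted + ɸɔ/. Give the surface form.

The rule targets /d/ (voiced alveolar stop), which sits before the trigger /ɸ/ (bilabial).
Changing only its place to bilabial gives [b] — the voiced bilabial stop.

[tebɸɔ]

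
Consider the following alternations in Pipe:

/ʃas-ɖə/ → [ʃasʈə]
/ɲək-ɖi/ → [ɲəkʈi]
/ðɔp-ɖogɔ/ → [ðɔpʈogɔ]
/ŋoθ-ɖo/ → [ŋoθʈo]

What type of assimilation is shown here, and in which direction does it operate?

Underlying /ɖ/ is realised as [ʈ] next to /s/; /s/ itself does not change.
The change voiced → voiceless matches the voicing of the preceding /s/, identifying this as voicing assimilation.
Place and manner are unchanged, so the assimilation is partial, not total.
The same holds elsewhere in the data: /ɖ/ → [ʈ] after /k/ (voiced → voiceless, matching voiceless); /ɖ/ → [ʈ] after /p/ (voiced → voiceless, matching voiceless); /ɖ/ → [ʈ] after /θ/ (voiced → voiceless, matching voiceless) — only voicing changes, and always toward the preceding segment.
The trigger is the preceding segment, so the direction is progressive (perseverative).

progressive voicing assimilation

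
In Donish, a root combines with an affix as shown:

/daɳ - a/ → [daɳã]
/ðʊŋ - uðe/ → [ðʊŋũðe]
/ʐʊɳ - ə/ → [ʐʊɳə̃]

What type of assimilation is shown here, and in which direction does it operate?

The vowel /a/ surfaces as nasalised [ã] next to the preceding nasal /ɳ/ — it has acquired the [+nasal] feature of its neighbour.
Likewise in the remaining data: /u/ → [ũ] after /ŋ/; /ə/ → [ə̃] after /ɳ/ — each time a vowel is nasalised next to a preceding nasal.
Because the conditioning nasal is to the left of the vowel that changes, the process is progressive (perseverative).

progressive nasality assimilation (vowel nasalisation)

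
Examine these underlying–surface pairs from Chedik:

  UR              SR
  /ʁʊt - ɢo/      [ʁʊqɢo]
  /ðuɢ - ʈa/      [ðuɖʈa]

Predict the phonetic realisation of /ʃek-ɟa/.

[ʃecɟa]

The data show regressive place assimilation: /t/ → [q] before /ɢ/; /ɢ/ → [ɖ] before /ʈ/. In each pair only place changes, matching the following consonant, while manner and voice stay constant.
The rule targets /k/ (voiceless velar stop), which sits before the trigger /ɟ/ (palatal).
A voiceless palatal stop is [c], so the surface segment is [c].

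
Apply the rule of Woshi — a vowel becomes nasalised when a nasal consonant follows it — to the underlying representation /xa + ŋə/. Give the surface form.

[xãŋə]

/a/ sits next to the nasal /ŋ/ and is therefore nasalised to [ã].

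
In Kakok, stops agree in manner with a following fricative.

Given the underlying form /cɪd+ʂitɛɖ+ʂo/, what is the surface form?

/d/ is a voiced alveolar stop. The following trigger /ʂ/ is a fricative, so /d/ must become a fricative as well.
The voiced alveolar fricative is [z], so /d/ → [z].
At the second juncture, /ɖ/ likewise becomes [ʐ] adjacent to /ʂ/.

[cɪzʂitɛʐʂo]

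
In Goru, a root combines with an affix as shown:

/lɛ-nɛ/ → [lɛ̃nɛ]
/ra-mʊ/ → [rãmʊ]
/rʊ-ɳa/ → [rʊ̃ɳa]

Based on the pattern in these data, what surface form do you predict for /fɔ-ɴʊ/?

[fɔ̃ɴʊ]

The data show regressive nasality assimilation (vowel nasalisation): /ɛ/ → [ɛ̃] before /n/; /a/ → [ã] before /m/; /ʊ/ → [ʊ̃] before /ɳ/ — a vowel is nasalised by an immediately following nasal consonant.
/ɔ/ sits next to the nasal /ɴ/ and is therefore nasalised to [ɔ̃].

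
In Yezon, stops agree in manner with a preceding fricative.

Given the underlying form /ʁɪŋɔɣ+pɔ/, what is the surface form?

/p/ is a voiceless bilabial stop. The preceding trigger /ɣ/ is a fricative, so /p/ must become a fricative as well.
Changing only its manner to fricative gives [ɸ] — the voiceless bilabial fricative.

[ʁɪŋɔɣɸɔ]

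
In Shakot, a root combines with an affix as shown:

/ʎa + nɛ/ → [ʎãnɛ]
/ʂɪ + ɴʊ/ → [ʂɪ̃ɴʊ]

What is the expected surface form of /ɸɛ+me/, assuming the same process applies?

[ɸɛ̃me]

The data show regressive nasality assimilation (vowel nasalisation): /a/ → [ã] before /n/; /ɪ/ → [ɪ̃] before /ɴ/ — a vowel is nasalised by an immediately following nasal consonant.
/ɛ/ sits next to the nasal /m/ and is therefore nasalised to [ɛ̃].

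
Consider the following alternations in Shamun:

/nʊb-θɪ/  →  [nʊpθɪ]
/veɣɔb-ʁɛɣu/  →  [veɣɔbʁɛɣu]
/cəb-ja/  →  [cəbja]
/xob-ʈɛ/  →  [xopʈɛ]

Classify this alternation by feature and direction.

Comparing underlying and surface forms, /b/ → [p] is the alternation; the neighbouring /θ/ is constant.
/b/ is voiced while /θ/ is voiceless; the output [p] is voiceless, matching the trigger — so the feature that spreads is voicing.
Place and manner are unchanged, so the assimilation is partial, not total.
Checking the remaining alternation: /b/ → [p] before /ʈ/ (voiced → voiceless, matching voiceless) — only voicing changes, and always toward the following segment.
No alternation appears in [veɣɔbʁɛɣu], [cəbja]: there the adjacent consonants already agree in voicing (/b/ and /ʁ/ are both voiced; /b/ and /j/ are both voiced), so these forms are consistent with the same rule.
The trigger is the following segment, so the direction is regressive (anticipatory).

regressive voicing assimilation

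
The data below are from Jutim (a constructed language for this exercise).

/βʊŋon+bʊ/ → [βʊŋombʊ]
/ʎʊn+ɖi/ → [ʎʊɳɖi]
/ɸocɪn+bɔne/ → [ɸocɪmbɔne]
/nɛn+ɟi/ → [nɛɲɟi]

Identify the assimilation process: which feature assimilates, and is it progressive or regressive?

Comparing underlying and surface forms, /n/ → [m] is the alternation; the neighbouring /b/ is constant.
The change alveolar → bilabial matches the place of the following /b/, identifying this as place assimilation.
Manner and voice are unchanged, so the assimilation is partial, not total.
The same holds elsewhere in the data: /n/ → [ɳ] before /ɖ/ (alveolar → retroflex, matching retroflex); /n/ → [ɲ] before /ɟ/ (alveolar → palatal, matching palatal) — only place changes, and always toward the following segment.
Since the segment that changes precedes the conditioning segment, the assimilation is regressive.

regressive place assimilation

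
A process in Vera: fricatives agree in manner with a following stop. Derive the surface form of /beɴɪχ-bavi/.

[beɴɪqbavi]

/χ/ is a voiceless uvular fricative. The following trigger /b/ is a stop, so /χ/ must become a stop as well.
Changing only its manner to stop gives [q] — the voiceless uvular stop.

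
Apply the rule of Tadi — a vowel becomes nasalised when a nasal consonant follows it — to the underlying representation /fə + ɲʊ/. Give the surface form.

[fə̃ɲʊ]

The vowel /ə/ is adjacent to the following nasal /ɲ/, so it acquires [+nasal] and surfaces as [ə̃].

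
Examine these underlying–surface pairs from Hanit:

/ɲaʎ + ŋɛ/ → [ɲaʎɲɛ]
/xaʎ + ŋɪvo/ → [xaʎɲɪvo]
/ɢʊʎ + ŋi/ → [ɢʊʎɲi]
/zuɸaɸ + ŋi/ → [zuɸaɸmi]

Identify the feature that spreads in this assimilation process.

Comparing underlying and surface forms, /ŋ/ → [ɲ] is the alternation; the neighbouring /ʎ/ is constant.
/ŋ/ is velar while /ʎ/ is palatal; the output [ɲ] is palatal, matching the trigger — so the feature that spreads is place.
The other alternating form patterns the same way: /ŋ/ → [m] after /ɸ/ (velar → bilabial, matching bilabial) — only place changes, and always toward the preceding segment.

place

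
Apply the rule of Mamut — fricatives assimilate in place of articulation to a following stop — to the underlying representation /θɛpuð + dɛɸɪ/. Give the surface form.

[θɛpuzdɛɸɪ]

/ð/ is a voiced dental fricative. The following trigger /d/ is alveolar, so /ð/ must become alveolar as well.
Changing only its place to alveolar gives [z] — the voiced alveolar fricative.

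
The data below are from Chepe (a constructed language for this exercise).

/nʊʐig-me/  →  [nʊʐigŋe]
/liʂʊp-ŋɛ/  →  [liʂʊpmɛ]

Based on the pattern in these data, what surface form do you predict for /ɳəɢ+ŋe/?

[ɳəɢɴe]

The data show progressive place assimilation: /m/ → [ŋ] after /g/; /ŋ/ → [m] after /p/. In each pair only place changes, matching the preceding consonant, while manner and voice stay constant.
/ŋ/ is a voiced velar nasal. The preceding trigger /ɢ/ is uvular, so /ŋ/ must become uvular as well.
Changing only its place to uvular gives [ɴ] — the voiced uvular nasal.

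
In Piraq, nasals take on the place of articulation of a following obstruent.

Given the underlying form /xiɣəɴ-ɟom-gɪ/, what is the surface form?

/ɴ/ is a voiced uvular nasal. The following trigger /ɟ/ is palatal, so /ɴ/ must become palatal as well.
The voiced palatal nasal is [ɲ], so /ɴ/ → [ɲ].
At the second juncture, /m/ likewise becomes [ŋ] adjacent to /g/.

[xiɣəɲɟoŋgɪ]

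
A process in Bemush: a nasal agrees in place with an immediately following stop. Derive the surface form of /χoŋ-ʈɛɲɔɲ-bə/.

[χoɳʈɛɲɔmbə]

/ŋ/ is a voiced velar nasal. The following trigger /ʈ/ is retroflex, so /ŋ/ must become retroflex as well.
Changing only its place to retroflex gives [ɳ] — the voiced retroflex nasal.
At the second juncture, /ɲ/ likewise becomes [m] adjacent to /b/.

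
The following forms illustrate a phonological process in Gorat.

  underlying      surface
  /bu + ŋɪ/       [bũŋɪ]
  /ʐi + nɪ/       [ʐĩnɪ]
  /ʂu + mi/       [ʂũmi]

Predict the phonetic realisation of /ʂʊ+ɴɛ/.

[ʂʊ̃ɴɛ]

The data show regressive nasality assimilation (vowel nasalisation): /u/ → [ũ] before /ŋ/; /i/ → [ĩ] before /n/; /u/ → [ũ] before /m/ — a vowel is nasalised by an immediately following nasal consonant.
/ʊ/ sits next to the nasal /ɴ/ and is therefore nasalised to [ʊ̃].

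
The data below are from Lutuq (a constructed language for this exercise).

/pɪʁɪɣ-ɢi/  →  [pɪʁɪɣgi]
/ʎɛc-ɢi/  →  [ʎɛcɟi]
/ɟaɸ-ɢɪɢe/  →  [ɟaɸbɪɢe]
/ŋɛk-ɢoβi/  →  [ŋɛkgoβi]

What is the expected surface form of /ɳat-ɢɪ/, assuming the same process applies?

[ɳatdɪ]

The data show progressive place assimilation: /ɢ/ → [g] after /ɣ/; /ɢ/ → [ɟ] after /c/; /ɢ/ → [b] after /ɸ/; /ɢ/ → [g] after /k/. In each pair only place changes, matching the preceding consonant, while manner and voice stay constant.
The rule targets /ɢ/ (voiced uvular stop), which sits after the trigger /t/ (alveolar).
The voiced alveolar stop is [d], so /ɢ/ → [d].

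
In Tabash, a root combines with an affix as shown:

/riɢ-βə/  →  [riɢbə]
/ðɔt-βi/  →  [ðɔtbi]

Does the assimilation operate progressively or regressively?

Underlying /β/ is realised as [b] next to /ɢ/; /ɢ/ itself does not change.
The change fricative → stop matches the manner of the preceding /ɢ/, identifying this as manner assimilation.
The other alternating form patterns the same way: /β/ → [b] after /t/ (fricative → stop, matching a stop) — only manner changes, and always toward the preceding segment.
Since the segment that changes follows the conditioning segment, the assimilation is progressive.

progressive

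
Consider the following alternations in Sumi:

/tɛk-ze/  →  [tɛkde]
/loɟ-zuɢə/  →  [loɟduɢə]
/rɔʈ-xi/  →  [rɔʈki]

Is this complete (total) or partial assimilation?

The segment that alternates is /z/, which surfaces as [d] when adjacent to /k/.
/z/ is a fricative while /k/ is a stop; the output [d] is a stop, matching the trigger — so the feature that spreads is manner.
Place and voice are unchanged, so the assimilation is partial, not total.
The same holds elsewhere in the data: /z/ → [d] after /ɟ/ (fricative → stop, matching a stop); /x/ → [k] after /ʈ/ (fricative → stop, matching a stop) — only manner changes, and always toward the preceding segment.

partial assimilation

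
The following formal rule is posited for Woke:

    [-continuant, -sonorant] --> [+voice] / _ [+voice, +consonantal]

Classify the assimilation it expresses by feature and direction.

regressive voicing assimilation

The target ([-continuant, -sonorant], stops) acquires [+voice] next to a voiced consonant ([+voice, +consonantal]) — it takes on the voicing of its neighbour, so the feature that spreads is voicing.
The conditioning segment sits to the right of the focus bar, meaning the trigger follows the segment that changes — regressive assimilation.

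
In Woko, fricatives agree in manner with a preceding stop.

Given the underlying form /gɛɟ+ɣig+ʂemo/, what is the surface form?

/ɣ/ is a voiced velar fricative. The preceding trigger /ɟ/ is a stop, so /ɣ/ must become a stop as well.
A voiced velar stop is [g], so the surface segment is [g].
The same rule applies at the second boundary: /ʂ/ → [ʈ] next to /g/.

[gɛɟgigʈemo]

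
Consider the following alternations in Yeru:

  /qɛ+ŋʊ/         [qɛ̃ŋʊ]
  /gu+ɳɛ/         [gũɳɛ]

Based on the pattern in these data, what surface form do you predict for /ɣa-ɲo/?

The data show regressive nasality assimilation (vowel nasalisation): /ɛ/ → [ɛ̃] before /ŋ/; /u/ → [ũ] before /ɳ/ — a vowel is nasalised by an immediately following nasal consonant.
The vowel /a/ is adjacent to the following nasal /ɲ/, so it acquires [+nasal] and surfaces as [ã].

[ɣãɲo]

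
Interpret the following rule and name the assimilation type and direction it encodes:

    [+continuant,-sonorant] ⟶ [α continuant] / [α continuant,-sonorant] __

The rule copies [continuant] (continuancy) from the environment onto the target fricatives; since [±continuant] encodes the stop/fricative manner contrast, the assimilating dimension is manner.
The conditioning segment sits to the left of the focus bar, meaning the trigger precedes the segment that changes — progressive assimilation.

progressive manner assimilation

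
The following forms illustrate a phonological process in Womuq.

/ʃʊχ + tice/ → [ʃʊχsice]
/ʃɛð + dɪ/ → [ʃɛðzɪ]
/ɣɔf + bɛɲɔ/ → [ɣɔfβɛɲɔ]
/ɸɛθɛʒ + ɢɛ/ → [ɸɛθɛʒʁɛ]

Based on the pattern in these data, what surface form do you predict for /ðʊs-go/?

[ðʊsɣo]

The data show progressive manner assimilation: /t/ → [s] after /χ/; /d/ → [z] after /ð/; /b/ → [β] after /f/; /ɢ/ → [ʁ] after /ʒ/. In each pair only manner changes, matching the preceding consonant, while place and voice stay constant.
The rule targets /g/ (voiced velar stop), which sits after the trigger /s/ (fricative).
Changing only its manner to fricative gives [ɣ] — the voiced velar fricative.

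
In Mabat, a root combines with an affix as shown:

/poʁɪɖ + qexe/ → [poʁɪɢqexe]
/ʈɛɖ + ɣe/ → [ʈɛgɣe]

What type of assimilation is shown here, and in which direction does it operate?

The segment that alternates is /ɖ/, which surfaces as [ɢ] when adjacent to /q/.
The change retroflex → uvular matches the place of the following /q/, identifying this as place assimilation.
Manner and voice are unchanged, so the assimilation is partial, not total.
The other alternating form patterns the same way: /ɖ/ → [g] before /ɣ/ (retroflex → velar, matching velar) — only place changes, and always toward the following segment.
Since the segment that changes precedes the conditioning segment, the assimilation is regressive.

regressive place assimilation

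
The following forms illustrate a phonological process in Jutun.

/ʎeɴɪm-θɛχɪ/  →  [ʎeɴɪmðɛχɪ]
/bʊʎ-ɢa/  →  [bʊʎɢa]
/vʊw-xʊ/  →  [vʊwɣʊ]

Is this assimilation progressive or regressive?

Comparing underlying and surface forms, /θ/ → [ð] is the alternation; the neighbouring /m/ is constant.
The change voiceless → voiced matches the voicing of the preceding /m/, identifying this as voicing assimilation.
The same holds elsewhere in the data: /x/ → [ɣ] after /w/ (voiceless → voiced, matching voiced) — only voicing changes, and always toward the preceding segment.
No alternation appears in [bʊʎɢa]: there the adjacent consonants already agree in voicing (/ɢ/ and /ʎ/ are both voiced), so this form is consistent with the same rule.
The trigger is the preceding segment, so the direction is progressive (perseverative).

progressive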